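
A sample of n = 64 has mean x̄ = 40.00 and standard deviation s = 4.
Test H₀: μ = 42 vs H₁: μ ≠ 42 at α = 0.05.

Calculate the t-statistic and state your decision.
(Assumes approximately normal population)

Answer: t = -4.0000, reject H₀

Derivation:
df = n - 1 = 63
SE = s/√n = 4/√64 = 0.5000
t = (x̄ - μ₀)/SE = (40.00 - 42)/0.5000 = -4.0000
Critical value: t_{0.025,63} = ±1.998
p-value ≈ 0.0002
Decision: reject H₀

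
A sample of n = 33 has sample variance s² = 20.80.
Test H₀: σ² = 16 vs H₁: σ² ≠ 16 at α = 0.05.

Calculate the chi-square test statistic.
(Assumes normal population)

df = n - 1 = 32
χ² = (n-1)s²/σ₀² = 32×20.80/16 = 41.6000
Critical values: χ²_{0.975,32} = 18.291, χ²_{0.025,32} = 49.480
Rejection region: χ² < 18.291 or χ² > 49.480
Decision: fail to reject H₀

Answer: χ² = 41.6000, fail to reject H₀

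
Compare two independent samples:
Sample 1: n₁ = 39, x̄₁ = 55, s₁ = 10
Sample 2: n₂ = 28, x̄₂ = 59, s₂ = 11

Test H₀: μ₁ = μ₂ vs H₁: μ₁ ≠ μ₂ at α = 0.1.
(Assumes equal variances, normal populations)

Answer: t = -1.5487, fail to reject H₀

Derivation:
Pooled variance: s²_p = [38×10² + 27×11²]/(65) = 108.7231
s_p = 10.4270
SE = s_p×√(1/n₁ + 1/n₂) = 10.4270×√(1/39 + 1/28) = 2.5828
t = (x̄₁ - x̄₂)/SE = (55 - 59)/2.5828 = -1.5487
df = 65, t-critical = ±1.669
Decision: fail to reject H₀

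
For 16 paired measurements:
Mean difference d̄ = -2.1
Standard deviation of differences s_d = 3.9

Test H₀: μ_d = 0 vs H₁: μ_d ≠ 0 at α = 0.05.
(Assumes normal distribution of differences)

Answer: t = -2.1538, reject H₀

Derivation:
df = n - 1 = 15
SE = s_d/√n = 3.9/√16 = 0.9750
t = d̄/SE = -2.1/0.9750 = -2.1538
Critical value: t_{0.025,15} = ±2.131
p-value ≈ 0.0479
Decision: reject H₀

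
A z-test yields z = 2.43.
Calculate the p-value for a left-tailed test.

For z = 2.43:
p = P(Z < 2.43) = Φ(2.43) = 0.9925

Answer: p-value ≈ 0.9925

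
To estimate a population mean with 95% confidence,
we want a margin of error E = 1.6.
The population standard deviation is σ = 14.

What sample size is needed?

z_0.025 = 1.960
n = (z×σ/E)² = (1.960×14/1.6)²
n = 294.1225
Round up: n = 295

Answer: n = 295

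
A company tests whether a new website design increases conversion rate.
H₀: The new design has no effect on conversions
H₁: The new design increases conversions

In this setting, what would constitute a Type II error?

Answer: Keeping the old design when the new one would have increased conversions

Derivation:
A Type I error (probability α) occurs when we reject a true H₀.
A Type II error (probability β) occurs when we fail to reject a false H₀.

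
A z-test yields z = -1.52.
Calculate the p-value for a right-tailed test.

For z = -1.52:
p = P(Z > -1.52) = 1 - Φ(-1.52) = 0.9357

Answer: p-value ≈ 0.9357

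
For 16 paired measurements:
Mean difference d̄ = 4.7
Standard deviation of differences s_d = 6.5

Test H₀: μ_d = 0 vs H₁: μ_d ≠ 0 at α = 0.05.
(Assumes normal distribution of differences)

Answer: t = 2.8923, reject H₀

Derivation:
df = n - 1 = 15
SE = s_d/√n = 6.5/√16 = 1.6250
t = d̄/SE = 4.7/1.6250 = 2.8923
Critical value: t_{0.025,15} = ±2.131
p-value ≈ 0.0112
Decision: reject H₀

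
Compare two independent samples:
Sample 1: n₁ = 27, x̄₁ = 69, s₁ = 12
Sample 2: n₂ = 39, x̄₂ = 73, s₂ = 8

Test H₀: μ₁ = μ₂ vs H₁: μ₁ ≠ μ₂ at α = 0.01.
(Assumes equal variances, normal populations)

Pooled variance: s²_p = [26×12² + 38×8²]/(64) = 96.5000
s_p = 9.8234
SE = s_p×√(1/n₁ + 1/n₂) = 9.8234×√(1/27 + 1/39) = 2.4593
t = (x̄₁ - x̄₂)/SE = (69 - 73)/2.4593 = -1.6265
df = 64, t-critical = ±2.655
Decision: fail to reject H₀

Answer: t = -1.6265, fail to reject H₀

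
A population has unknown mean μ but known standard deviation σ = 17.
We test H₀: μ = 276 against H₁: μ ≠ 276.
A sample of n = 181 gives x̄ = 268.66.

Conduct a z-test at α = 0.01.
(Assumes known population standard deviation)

Answer: z = -5.8088, reject H₀

Derivation:
Standard error: SE = σ/√n = 17/√181 = 1.2636
z-statistic: z = (x̄ - μ₀)/SE = (268.66 - 276)/1.2636 = -5.8088
Critical value: ±2.576
p-value < 0.0001
Decision: reject H₀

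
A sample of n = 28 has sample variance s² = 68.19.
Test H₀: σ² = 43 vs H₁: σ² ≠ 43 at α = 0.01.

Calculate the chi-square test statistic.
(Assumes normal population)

Answer: χ² = 42.8170, fail to reject H₀

Derivation:
df = n - 1 = 27
χ² = (n-1)s²/σ₀² = 27×68.19/43 = 42.8170
Critical values: χ²_{0.995,27} = 11.808, χ²_{0.005,27} = 49.645
Rejection region: χ² < 11.808 or χ² > 49.645
Decision: fail to reject H₀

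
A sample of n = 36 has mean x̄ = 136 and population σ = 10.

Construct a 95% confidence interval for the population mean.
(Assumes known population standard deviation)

Confidence level: 95%, α = 0.05
z_0.025 = 1.960
SE = σ/√n = 10/√36 = 1.6667
Margin of error = 1.960 × 1.6667 = 3.2667
CI: x̄ ± margin = 136 ± 3.2667
CI: (132.7333, 139.2667)

Answer: (132.7333, 139.2667)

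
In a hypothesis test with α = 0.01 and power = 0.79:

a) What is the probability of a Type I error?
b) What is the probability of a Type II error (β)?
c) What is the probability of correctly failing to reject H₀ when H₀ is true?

Answer: a) 0.01, b) 0.21, c) 0.99

Derivation:
a) Type I error probability = α = 0.01
b) Power = P(reject H₀ | H₁ true) = 1 - β = 0.79, so Type II error probability = β = 1 - Power = 0.21
c) P(fail to reject H₀ | H₀ true) = 1 - α = 0.99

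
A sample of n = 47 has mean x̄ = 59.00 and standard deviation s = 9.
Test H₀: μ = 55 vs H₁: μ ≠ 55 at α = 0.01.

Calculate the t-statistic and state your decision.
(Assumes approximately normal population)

Answer: t = 3.0469, reject H₀

Derivation:
df = n - 1 = 46
SE = s/√n = 9/√47 = 1.3128
t = (x̄ - μ₀)/SE = (59.00 - 55)/1.3128 = 3.0469
Critical value: t_{0.005,46} = ±2.687
p-value ≈ 0.0038
Decision: reject H₀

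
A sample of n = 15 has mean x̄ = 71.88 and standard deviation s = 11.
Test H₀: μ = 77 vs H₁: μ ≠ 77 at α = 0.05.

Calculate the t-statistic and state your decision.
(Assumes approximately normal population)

Answer: t = -1.8027, fail to reject H₀

Derivation:
df = n - 1 = 14
SE = s/√n = 11/√15 = 2.8402
t = (x̄ - μ₀)/SE = (71.88 - 77)/2.8402 = -1.8027
Critical value: t_{0.025,14} = ±2.145
p-value ≈ 0.0930
Decision: fail to reject H₀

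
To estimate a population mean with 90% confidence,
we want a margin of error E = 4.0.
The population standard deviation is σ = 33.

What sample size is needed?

z_0.05 = 1.645
n = (z×σ/E)² = (1.645×33/4.0)²
n = 184.1788
Round up: n = 185

Answer: n = 185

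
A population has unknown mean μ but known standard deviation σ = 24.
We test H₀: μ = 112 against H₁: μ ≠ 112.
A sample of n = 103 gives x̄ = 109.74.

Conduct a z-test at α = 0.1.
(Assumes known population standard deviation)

Answer: z = -0.9557, fail to reject H₀

Derivation:
Standard error: SE = σ/√n = 24/√103 = 2.3648
z-statistic: z = (x̄ - μ₀)/SE = (109.74 - 112)/2.3648 = -0.9557
Critical value: ±1.645
p-value = 0.3392
Decision: fail to reject H₀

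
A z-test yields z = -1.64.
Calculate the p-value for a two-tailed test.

For z = -1.64:
p = 2×P(Z > |-1.64|) = 2×(1 - Φ(1.64)) = 0.1010

Answer: p-value ≈ 0.1010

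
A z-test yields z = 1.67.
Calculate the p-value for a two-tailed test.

Answer: p-value ≈ 0.0949

Derivation:
For z = 1.67:
p = 2×P(Z > |1.67|) = 2×(1 - Φ(1.67)) = 0.0949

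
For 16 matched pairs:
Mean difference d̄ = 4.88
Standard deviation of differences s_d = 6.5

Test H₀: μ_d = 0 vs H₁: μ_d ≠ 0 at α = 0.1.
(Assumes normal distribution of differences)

Answer: t = 3.0031, reject H₀

Derivation:
df = n - 1 = 15
SE = s_d/√n = 6.5/√16 = 1.6250
t = d̄/SE = 4.88/1.6250 = 3.0031
Critical value: t_{0.05,15} = ±1.753
p-value ≈ 0.0089
Decision: reject H₀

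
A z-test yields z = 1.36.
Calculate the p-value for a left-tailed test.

Answer: p-value ≈ 0.9131

Derivation:
For z = 1.36:
p = P(Z < 1.36) = Φ(1.36) = 0.9131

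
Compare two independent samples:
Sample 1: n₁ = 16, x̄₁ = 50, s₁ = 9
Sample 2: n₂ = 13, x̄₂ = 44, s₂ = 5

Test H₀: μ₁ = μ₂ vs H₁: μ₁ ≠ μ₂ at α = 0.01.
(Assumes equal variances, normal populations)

Pooled variance: s²_p = [15×9² + 12×5²]/(27) = 56.1111
s_p = 7.4907
SE = s_p×√(1/n₁ + 1/n₂) = 7.4907×√(1/16 + 1/13) = 2.7970
t = (x̄₁ - x̄₂)/SE = (50 - 44)/2.7970 = 2.1452
df = 27, t-critical = ±2.771
Decision: fail to reject H₀

Answer: t = 2.1452, fail to reject H₀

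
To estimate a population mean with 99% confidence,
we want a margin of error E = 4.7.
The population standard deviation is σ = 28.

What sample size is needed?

z_0.005 = 2.576
n = (z×σ/E)² = (2.576×28/4.7)²
n = 235.5115
Round up: n = 236

Answer: n = 236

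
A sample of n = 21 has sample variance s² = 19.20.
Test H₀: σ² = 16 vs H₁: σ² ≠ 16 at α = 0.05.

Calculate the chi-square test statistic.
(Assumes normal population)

df = n - 1 = 20
χ² = (n-1)s²/σ₀² = 20×19.20/16 = 24.0000
Critical values: χ²_{0.975,20} = 9.591, χ²_{0.025,20} = 34.170
Rejection region: χ² < 9.591 or χ² > 34.170
Decision: fail to reject H₀

Answer: χ² = 24.0000, fail to reject H₀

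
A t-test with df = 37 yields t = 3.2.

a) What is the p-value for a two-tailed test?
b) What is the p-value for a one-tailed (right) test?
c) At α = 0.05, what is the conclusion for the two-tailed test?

Using t-distribution with df = 37:
a) Two-tailed: p = 2×P(T > 3.2) = 0.0028
b) One-tailed: p = P(T > 3.2) = 0.0014
c) 0.0028 < 0.05, reject H₀

Answer: a) 0.0028, b) 0.0014, c) reject H₀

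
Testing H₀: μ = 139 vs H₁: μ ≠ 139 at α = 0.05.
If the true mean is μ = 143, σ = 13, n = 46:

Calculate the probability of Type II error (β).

SE = σ/√n = 13/√46 = 1.9167
Critical values: μ₀ ± z_0.025×SE = 139 ± 1.960×1.9167
Acceptance region: (135.2433, 142.7567)
Under H₁ (μ = 143): z_high = (142.7567 - 143)/1.9167 = -0.1269, z_low = (135.2433 - 143)/1.9167 = -4.0469
β = P(not reject | H₁) = Φ(-0.1269) - Φ(-4.0469) ≈ 0.4495

Answer: β ≈ 0.4495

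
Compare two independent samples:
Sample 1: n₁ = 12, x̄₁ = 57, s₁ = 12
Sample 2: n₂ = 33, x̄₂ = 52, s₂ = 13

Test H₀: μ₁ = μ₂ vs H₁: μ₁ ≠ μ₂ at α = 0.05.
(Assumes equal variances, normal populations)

Pooled variance: s²_p = [11×12² + 32×13²]/(43) = 162.6047
s_p = 12.7517
SE = s_p×√(1/n₁ + 1/n₂) = 12.7517×√(1/12 + 1/33) = 4.2986
t = (x̄₁ - x̄₂)/SE = (57 - 52)/4.2986 = 1.1632
df = 43, t-critical = ±2.017
Decision: fail to reject H₀

Answer: t = 1.1632, fail to reject H₀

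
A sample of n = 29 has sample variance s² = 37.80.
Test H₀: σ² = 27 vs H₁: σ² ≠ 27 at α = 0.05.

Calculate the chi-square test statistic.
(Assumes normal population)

Answer: χ² = 39.2000, fail to reject H₀

Derivation:
df = n - 1 = 28
χ² = (n-1)s²/σ₀² = 28×37.80/27 = 39.2000
Critical values: χ²_{0.975,28} = 15.308, χ²_{0.025,28} = 44.461
Rejection region: χ² < 15.308 or χ² > 44.461
Decision: fail to reject H₀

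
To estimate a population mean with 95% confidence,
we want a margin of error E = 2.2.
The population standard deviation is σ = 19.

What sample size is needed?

Answer: n = 287

Derivation:
z_0.025 = 1.960
n = (z×σ/E)² = (1.960×19/2.2)²
n = 286.5326
Round up: n = 287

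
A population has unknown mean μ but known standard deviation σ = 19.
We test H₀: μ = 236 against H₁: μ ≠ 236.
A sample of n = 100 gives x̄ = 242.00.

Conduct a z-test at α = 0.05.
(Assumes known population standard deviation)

Answer: z = 3.1579, reject H₀

Derivation:
Standard error: SE = σ/√n = 19/√100 = 1.9000
z-statistic: z = (x̄ - μ₀)/SE = (242.00 - 236)/1.9000 = 3.1579
Critical value: ±1.960
p-value = 0.0016
Decision: reject H₀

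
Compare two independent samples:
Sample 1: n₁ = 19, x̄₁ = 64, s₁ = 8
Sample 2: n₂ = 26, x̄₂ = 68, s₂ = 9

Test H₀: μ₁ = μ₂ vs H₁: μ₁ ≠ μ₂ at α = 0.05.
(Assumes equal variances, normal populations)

Pooled variance: s²_p = [18×8² + 25×9²]/(43) = 73.8837
s_p = 8.5956
SE = s_p×√(1/n₁ + 1/n₂) = 8.5956×√(1/19 + 1/26) = 2.5943
t = (x̄₁ - x̄₂)/SE = (64 - 68)/2.5943 = -1.5418
df = 43, t-critical = ±2.017
Decision: fail to reject H₀

Answer: t = -1.5418, fail to reject H₀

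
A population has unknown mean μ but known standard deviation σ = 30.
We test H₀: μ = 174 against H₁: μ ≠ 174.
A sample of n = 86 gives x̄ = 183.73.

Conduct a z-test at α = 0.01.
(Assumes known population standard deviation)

Answer: z = 3.0077, reject H₀

Derivation:
Standard error: SE = σ/√n = 30/√86 = 3.2350
z-statistic: z = (x̄ - μ₀)/SE = (183.73 - 174)/3.2350 = 3.0077
Critical value: ±2.576
p-value = 0.0026
Decision: reject H₀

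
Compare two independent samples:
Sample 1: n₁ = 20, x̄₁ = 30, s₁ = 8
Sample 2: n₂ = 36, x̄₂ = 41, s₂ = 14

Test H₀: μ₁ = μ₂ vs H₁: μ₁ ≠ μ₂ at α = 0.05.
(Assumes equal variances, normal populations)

Pooled variance: s²_p = [19×8² + 35×14²]/(54) = 149.5556
s_p = 12.2293
SE = s_p×√(1/n₁ + 1/n₂) = 12.2293×√(1/20 + 1/36) = 3.4106
t = (x̄₁ - x̄₂)/SE = (30 - 41)/3.4106 = -3.2252
df = 54, t-critical = ±2.005
Decision: reject H₀

Answer: t = -3.2252, reject H₀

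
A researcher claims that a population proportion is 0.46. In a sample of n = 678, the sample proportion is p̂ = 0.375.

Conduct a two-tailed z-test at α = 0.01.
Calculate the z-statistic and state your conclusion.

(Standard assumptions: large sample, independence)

Answer: z = -4.4407, reject H₀

Derivation:
H₀: p = 0.46, H₁: p ≠ 0.46
Standard error: SE = √(p₀(1-p₀)/n) = √(0.46×0.54/678) = 0.019141
z-statistic: z = (p̂ - p₀)/SE = (0.375 - 0.46)/0.019141 = -4.4407
Critical value: z_0.005 = ±2.576
p-value < 0.0001
Decision: reject H₀ at α = 0.01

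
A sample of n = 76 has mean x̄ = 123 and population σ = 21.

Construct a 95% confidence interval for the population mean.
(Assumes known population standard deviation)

Answer: (118.2786, 127.7214)

Derivation:
Confidence level: 95%, α = 0.05
z_0.025 = 1.960
SE = σ/√n = 21/√76 = 2.4089
Margin of error = 1.960 × 2.4089 = 4.7214
CI: x̄ ± margin = 123 ± 4.7214
CI: (118.2786, 127.7214)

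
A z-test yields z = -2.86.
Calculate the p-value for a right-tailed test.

Answer: p-value ≈ 0.9979

Derivation:
For z = -2.86:
p = P(Z > -2.86) = 1 - Φ(-2.86) = 0.9979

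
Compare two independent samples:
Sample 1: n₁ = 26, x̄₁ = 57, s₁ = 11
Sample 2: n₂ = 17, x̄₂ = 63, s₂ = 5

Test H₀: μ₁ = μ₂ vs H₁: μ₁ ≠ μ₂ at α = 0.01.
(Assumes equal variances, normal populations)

Answer: t = -2.1047, fail to reject H₀

Derivation:
Pooled variance: s²_p = [25×11² + 16×5²]/(41) = 83.5366
s_p = 9.1398
SE = s_p×√(1/n₁ + 1/n₂) = 9.1398×√(1/26 + 1/17) = 2.8508
t = (x̄₁ - x̄₂)/SE = (57 - 63)/2.8508 = -2.1047
df = 41, t-critical = ±2.701
Decision: fail to reject H₀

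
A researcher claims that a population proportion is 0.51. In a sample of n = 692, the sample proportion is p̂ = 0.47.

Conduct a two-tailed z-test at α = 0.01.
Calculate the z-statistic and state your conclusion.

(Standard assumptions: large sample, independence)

H₀: p = 0.51, H₁: p ≠ 0.51
Standard error: SE = √(p₀(1-p₀)/n) = √(0.51×0.49/692) = 0.019003
z-statistic: z = (p̂ - p₀)/SE = (0.47 - 0.51)/0.019003 = -2.1049
Critical value: z_0.005 = ±2.576
p-value = 0.0353
Decision: fail to reject H₀ at α = 0.01

Answer: z = -2.1049, fail to reject H₀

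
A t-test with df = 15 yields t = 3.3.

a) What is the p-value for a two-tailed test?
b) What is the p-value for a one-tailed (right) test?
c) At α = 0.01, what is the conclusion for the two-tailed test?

Using t-distribution with df = 15:
a) Two-tailed: p = 2×P(T > 3.3) = 0.0049
b) One-tailed: p = P(T > 3.3) = 0.0024
c) 0.0049 < 0.01, reject H₀

Answer: a) 0.0049, b) 0.0024, c) reject H₀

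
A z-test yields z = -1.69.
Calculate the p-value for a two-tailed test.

Answer: p-value ≈ 0.0910

Derivation:
For z = -1.69:
p = 2×P(Z > |-1.69|) = 2×(1 - Φ(1.69)) = 0.0910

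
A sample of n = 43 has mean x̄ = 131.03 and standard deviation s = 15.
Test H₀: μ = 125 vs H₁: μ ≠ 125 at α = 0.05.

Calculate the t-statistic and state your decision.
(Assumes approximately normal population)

df = n - 1 = 42
SE = s/√n = 15/√43 = 2.2875
t = (x̄ - μ₀)/SE = (131.03 - 125)/2.2875 = 2.6361
Critical value: t_{0.025,42} = ±2.018
p-value ≈ 0.0117
Decision: reject H₀

Answer: t = 2.6361, reject H₀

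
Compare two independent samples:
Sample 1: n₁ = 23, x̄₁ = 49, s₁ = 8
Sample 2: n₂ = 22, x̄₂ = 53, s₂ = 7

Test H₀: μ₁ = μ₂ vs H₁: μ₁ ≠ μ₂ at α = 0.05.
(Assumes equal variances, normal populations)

Pooled variance: s²_p = [22×8² + 21×7²]/(43) = 56.6744
s_p = 7.5282
SE = s_p×√(1/n₁ + 1/n₂) = 7.5282×√(1/23 + 1/22) = 2.2450
t = (x̄₁ - x̄₂)/SE = (49 - 53)/2.2450 = -1.7817
df = 43, t-critical = ±2.017
Decision: fail to reject H₀

Answer: t = -1.7817, fail to reject H₀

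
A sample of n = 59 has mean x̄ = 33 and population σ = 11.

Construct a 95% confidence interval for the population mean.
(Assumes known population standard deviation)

Answer: (30.1931, 35.8069)

Derivation:
Confidence level: 95%, α = 0.05
z_0.025 = 1.960
SE = σ/√n = 11/√59 = 1.4321
Margin of error = 1.960 × 1.4321 = 2.8069
CI: x̄ ± margin = 33 ± 2.8069
CI: (30.1931, 35.8069)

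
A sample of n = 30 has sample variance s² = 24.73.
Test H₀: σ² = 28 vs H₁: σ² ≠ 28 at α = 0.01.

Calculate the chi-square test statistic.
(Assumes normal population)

df = n - 1 = 29
χ² = (n-1)s²/σ₀² = 29×24.73/28 = 25.6132
Critical values: χ²_{0.995,29} = 13.121, χ²_{0.005,29} = 52.336
Rejection region: χ² < 13.121 or χ² > 52.336
Decision: fail to reject H₀

Answer: χ² = 25.6132, fail to reject H₀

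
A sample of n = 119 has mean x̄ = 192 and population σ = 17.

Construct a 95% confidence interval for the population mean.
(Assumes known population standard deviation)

Answer: (188.9455, 195.0545)

Derivation:
Confidence level: 95%, α = 0.05
z_0.025 = 1.960
SE = σ/√n = 17/√119 = 1.5584
Margin of error = 1.960 × 1.5584 = 3.0545
CI: x̄ ± margin = 192 ± 3.0545
CI: (188.9455, 195.0545)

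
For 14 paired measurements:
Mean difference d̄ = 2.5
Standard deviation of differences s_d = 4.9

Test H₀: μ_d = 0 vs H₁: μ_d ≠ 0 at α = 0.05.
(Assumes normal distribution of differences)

Answer: t = 1.9090, fail to reject H₀

Derivation:
df = n - 1 = 13
SE = s_d/√n = 4.9/√14 = 1.3096
t = d̄/SE = 2.5/1.3096 = 1.9090
Critical value: t_{0.025,13} = ±2.160
p-value ≈ 0.0786
Decision: fail to reject H₀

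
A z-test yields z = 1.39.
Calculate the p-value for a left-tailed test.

For z = 1.39:
p = P(Z < 1.39) = Φ(1.39) = 0.9177

Answer: p-value ≈ 0.9177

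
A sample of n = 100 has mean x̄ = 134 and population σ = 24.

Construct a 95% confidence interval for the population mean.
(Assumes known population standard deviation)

Answer: (129.2960, 138.7040)

Derivation:
Confidence level: 95%, α = 0.05
z_0.025 = 1.960
SE = σ/√n = 24/√100 = 2.4000
Margin of error = 1.960 × 2.4000 = 4.7040
CI: x̄ ± margin = 134 ± 4.7040
CI: (129.2960, 138.7040)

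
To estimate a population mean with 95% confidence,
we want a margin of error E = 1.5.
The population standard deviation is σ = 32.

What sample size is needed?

z_0.025 = 1.960
n = (z×σ/E)² = (1.960×32/1.5)²
n = 1748.3548
Round up: n = 1749

Answer: n = 1749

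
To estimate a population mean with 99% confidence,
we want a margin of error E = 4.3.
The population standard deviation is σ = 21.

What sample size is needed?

z_0.005 = 2.576
n = (z×σ/E)² = (2.576×21/4.3)²
n = 158.2681
Round up: n = 159

Answer: n = 159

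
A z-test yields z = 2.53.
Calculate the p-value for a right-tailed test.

Answer: p-value ≈ 0.0057

Derivation:
For z = 2.53:
p = P(Z > 2.53) = 1 - Φ(2.53) = 0.0057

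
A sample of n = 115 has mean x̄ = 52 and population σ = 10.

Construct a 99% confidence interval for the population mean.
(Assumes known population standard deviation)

Confidence level: 99%, α = 0.01
z_0.005 = 2.576
SE = σ/√n = 10/√115 = 0.9325
Margin of error = 2.576 × 0.9325 = 2.4021
CI: x̄ ± margin = 52 ± 2.4021
CI: (49.5979, 54.4021)

Answer: (49.5979, 54.4021)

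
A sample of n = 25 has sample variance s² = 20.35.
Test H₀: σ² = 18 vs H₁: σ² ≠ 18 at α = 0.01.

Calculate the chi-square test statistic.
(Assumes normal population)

Answer: χ² = 27.1333, fail to reject H₀

Derivation:
df = n - 1 = 24
χ² = (n-1)s²/σ₀² = 24×20.35/18 = 27.1333
Critical values: χ²_{0.995,24} = 9.886, χ²_{0.005,24} = 45.559
Rejection region: χ² < 9.886 or χ² > 45.559
Decision: fail to reject H₀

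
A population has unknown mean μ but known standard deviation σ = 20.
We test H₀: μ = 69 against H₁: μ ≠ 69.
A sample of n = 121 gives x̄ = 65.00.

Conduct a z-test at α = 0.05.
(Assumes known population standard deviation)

Standard error: SE = σ/√n = 20/√121 = 1.8182
z-statistic: z = (x̄ - μ₀)/SE = (65.00 - 69)/1.8182 = -2.2000
Critical value: ±1.960
p-value = 0.0278
Decision: reject H₀

Answer: z = -2.2000, reject H₀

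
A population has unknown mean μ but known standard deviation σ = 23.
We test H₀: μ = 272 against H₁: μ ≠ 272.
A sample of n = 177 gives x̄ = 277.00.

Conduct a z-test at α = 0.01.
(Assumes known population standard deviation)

Standard error: SE = σ/√n = 23/√177 = 1.7288
z-statistic: z = (x̄ - μ₀)/SE = (277.00 - 272)/1.7288 = 2.8922
Critical value: ±2.576
p-value = 0.0038
Decision: reject H₀

Answer: z = 2.8922, reject H₀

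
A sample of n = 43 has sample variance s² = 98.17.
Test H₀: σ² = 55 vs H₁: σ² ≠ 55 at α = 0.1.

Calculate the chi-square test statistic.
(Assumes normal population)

Answer: χ² = 74.9662, reject H₀

Derivation:
df = n - 1 = 42
χ² = (n-1)s²/σ₀² = 42×98.17/55 = 74.9662
Critical values: χ²_{0.95,42} = 28.144, χ²_{0.05,42} = 58.124
Rejection region: χ² < 28.144 or χ² > 58.124
Decision: reject H₀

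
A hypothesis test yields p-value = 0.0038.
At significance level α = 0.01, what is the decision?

Answer: reject H₀

Derivation:
Compare p-value to α:
0.0038 < 0.01
Decision: reject H₀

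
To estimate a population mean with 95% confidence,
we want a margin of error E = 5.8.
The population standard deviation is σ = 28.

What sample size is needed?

Answer: n = 90

Derivation:
z_0.025 = 1.960
n = (z×σ/E)² = (1.960×28/5.8)²
n = 89.5307
Round up: n = 90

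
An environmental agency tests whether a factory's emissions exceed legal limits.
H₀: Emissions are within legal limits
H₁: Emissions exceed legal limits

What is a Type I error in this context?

Answer: Citing a compliant factory for excess emissions

Derivation:
Type I error: rejecting H₀ when it is actually true (false positive).
Type II error: failing to reject H₀ when H₁ is actually true (false negative).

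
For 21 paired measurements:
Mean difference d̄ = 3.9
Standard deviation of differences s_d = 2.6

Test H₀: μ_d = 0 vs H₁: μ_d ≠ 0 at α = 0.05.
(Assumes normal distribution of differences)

Answer: t = 6.8735, reject H₀

Derivation:
df = n - 1 = 20
SE = s_d/√n = 2.6/√21 = 0.5674
t = d̄/SE = 3.9/0.5674 = 6.8735
Critical value: t_{0.025,20} = ±2.086
p-value < 0.0001
Decision: reject H₀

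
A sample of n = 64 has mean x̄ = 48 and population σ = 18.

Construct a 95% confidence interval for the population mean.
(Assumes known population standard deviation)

Answer: (43.5900, 52.4100)

Derivation:
Confidence level: 95%, α = 0.05
z_0.025 = 1.960
SE = σ/√n = 18/√64 = 2.2500
Margin of error = 1.960 × 2.2500 = 4.4100
CI: x̄ ± margin = 48 ± 4.4100
CI: (43.5900, 52.4100)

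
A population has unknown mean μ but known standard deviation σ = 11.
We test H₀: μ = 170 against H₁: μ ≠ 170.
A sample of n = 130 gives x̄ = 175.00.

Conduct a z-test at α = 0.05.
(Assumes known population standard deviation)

Answer: z = 5.1824, reject H₀

Derivation:
Standard error: SE = σ/√n = 11/√130 = 0.9648
z-statistic: z = (x̄ - μ₀)/SE = (175.00 - 170)/0.9648 = 5.1824
Critical value: ±1.960
p-value < 0.0001
Decision: reject H₀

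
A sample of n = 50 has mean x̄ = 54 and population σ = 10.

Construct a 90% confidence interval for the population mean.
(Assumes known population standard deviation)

Confidence level: 90%, α = 0.1
z_0.05 = 1.645
SE = σ/√n = 10/√50 = 1.4142
Margin of error = 1.645 × 1.4142 = 2.3264
CI: x̄ ± margin = 54 ± 2.3264
CI: (51.6736, 56.3264)

Answer: (51.6736, 56.3264)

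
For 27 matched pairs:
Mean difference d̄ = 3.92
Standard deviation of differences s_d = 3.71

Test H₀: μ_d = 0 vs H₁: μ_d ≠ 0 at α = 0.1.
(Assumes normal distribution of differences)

Answer: t = 5.4902, reject H₀

Derivation:
df = n - 1 = 26
SE = s_d/√n = 3.71/√27 = 0.7140
t = d̄/SE = 3.92/0.7140 = 5.4902
Critical value: t_{0.05,26} = ±1.706
p-value < 0.0001
Decision: reject H₀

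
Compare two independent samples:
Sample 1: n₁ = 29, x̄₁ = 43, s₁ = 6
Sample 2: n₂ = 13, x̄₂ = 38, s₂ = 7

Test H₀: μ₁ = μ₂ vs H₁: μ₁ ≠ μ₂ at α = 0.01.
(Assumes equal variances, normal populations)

Pooled variance: s²_p = [28×6² + 12×7²]/(40) = 39.9000
s_p = 6.3166
SE = s_p×√(1/n₁ + 1/n₂) = 6.3166×√(1/29 + 1/13) = 2.1083
t = (x̄₁ - x̄₂)/SE = (43 - 38)/2.1083 = 2.3716
df = 40, t-critical = ±2.704
Decision: fail to reject H₀

Answer: t = 2.3716, fail to reject H₀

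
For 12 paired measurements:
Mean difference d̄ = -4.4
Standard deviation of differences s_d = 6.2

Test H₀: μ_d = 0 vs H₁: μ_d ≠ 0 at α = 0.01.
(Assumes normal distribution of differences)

df = n - 1 = 11
SE = s_d/√n = 6.2/√12 = 1.7898
t = d̄/SE = -4.4/1.7898 = -2.4584
Critical value: t_{0.005,11} = ±3.106
p-value ≈ 0.0318
Decision: fail to reject H₀

Answer: t = -2.4584, fail to reject H₀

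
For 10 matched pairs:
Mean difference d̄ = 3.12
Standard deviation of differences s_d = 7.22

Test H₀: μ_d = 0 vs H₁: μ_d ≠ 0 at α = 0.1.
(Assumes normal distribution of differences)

Answer: t = 1.3665, fail to reject H₀

Derivation:
df = n - 1 = 9
SE = s_d/√n = 7.22/√10 = 2.2832
t = d̄/SE = 3.12/2.2832 = 1.3665
Critical value: t_{0.05,9} = ±1.833
p-value ≈ 0.2049
Decision: fail to reject H₀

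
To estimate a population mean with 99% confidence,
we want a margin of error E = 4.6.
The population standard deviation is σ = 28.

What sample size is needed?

z_0.005 = 2.576
n = (z×σ/E)² = (2.576×28/4.6)²
n = 245.8624
Round up: n = 246

Answer: n = 246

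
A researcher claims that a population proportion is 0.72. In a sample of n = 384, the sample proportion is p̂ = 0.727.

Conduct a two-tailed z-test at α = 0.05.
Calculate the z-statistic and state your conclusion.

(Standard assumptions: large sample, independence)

H₀: p = 0.72, H₁: p ≠ 0.72
Standard error: SE = √(p₀(1-p₀)/n) = √(0.72×0.28/384) = 0.022913
z-statistic: z = (p̂ - p₀)/SE = (0.727 - 0.72)/0.022913 = 0.3055
Critical value: z_0.025 = ±1.960
p-value = 0.7600
Decision: fail to reject H₀ at α = 0.05

Answer: z = 0.3055, fail to reject H₀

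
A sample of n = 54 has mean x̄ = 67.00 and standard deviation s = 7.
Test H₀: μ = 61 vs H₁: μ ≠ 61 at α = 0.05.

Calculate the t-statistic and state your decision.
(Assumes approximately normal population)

Answer: t = 6.2986, reject H₀

Derivation:
df = n - 1 = 53
SE = s/√n = 7/√54 = 0.9526
t = (x̄ - μ₀)/SE = (67.00 - 61)/0.9526 = 6.2986
Critical value: t_{0.025,53} = ±2.006
p-value < 0.0001
Decision: reject H₀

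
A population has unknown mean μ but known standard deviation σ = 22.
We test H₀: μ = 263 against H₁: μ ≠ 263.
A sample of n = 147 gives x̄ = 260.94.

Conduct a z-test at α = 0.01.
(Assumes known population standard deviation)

Answer: z = -1.1353, fail to reject H₀

Derivation:
Standard error: SE = σ/√n = 22/√147 = 1.8145
z-statistic: z = (x̄ - μ₀)/SE = (260.94 - 263)/1.8145 = -1.1353
Critical value: ±2.576
p-value = 0.2562
Decision: fail to reject H₀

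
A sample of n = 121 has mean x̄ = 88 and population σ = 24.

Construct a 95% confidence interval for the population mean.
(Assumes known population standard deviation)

Answer: (83.7237, 92.2763)

Derivation:
Confidence level: 95%, α = 0.05
z_0.025 = 1.960
SE = σ/√n = 24/√121 = 2.1818
Margin of error = 1.960 × 2.1818 = 4.2763
CI: x̄ ± margin = 88 ± 4.2763
CI: (83.7237, 92.2763)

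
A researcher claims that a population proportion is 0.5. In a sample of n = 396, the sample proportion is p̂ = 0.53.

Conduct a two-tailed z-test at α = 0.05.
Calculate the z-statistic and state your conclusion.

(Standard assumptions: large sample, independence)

H₀: p = 0.5, H₁: p ≠ 0.5
Standard error: SE = √(p₀(1-p₀)/n) = √(0.5×0.5/396) = 0.025126
z-statistic: z = (p̂ - p₀)/SE = (0.53 - 0.5)/0.025126 = 1.1940
Critical value: z_0.025 = ±1.960
p-value = 0.2325
Decision: fail to reject H₀ at α = 0.05

Answer: z = 1.1940, fail to reject H₀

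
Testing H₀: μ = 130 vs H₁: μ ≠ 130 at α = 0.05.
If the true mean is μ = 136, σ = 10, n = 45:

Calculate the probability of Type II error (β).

SE = σ/√n = 10/√45 = 1.4907
Critical values: μ₀ ± z_0.025×SE = 130 ± 1.960×1.4907
Acceptance region: (127.0782, 132.9218)
Under H₁ (μ = 136): z_high = (132.9218 - 136)/1.4907 = -2.0649, z_low = (127.0782 - 136)/1.4907 = -5.9850
β = P(not reject | H₁) = Φ(-2.0649) - Φ(-5.9850) ≈ 0.0195

Answer: β ≈ 0.0195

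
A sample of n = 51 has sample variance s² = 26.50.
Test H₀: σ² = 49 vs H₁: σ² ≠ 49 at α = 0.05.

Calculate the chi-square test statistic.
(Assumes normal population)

Answer: χ² = 27.0408, reject H₀

Derivation:
df = n - 1 = 50
χ² = (n-1)s²/σ₀² = 50×26.50/49 = 27.0408
Critical values: χ²_{0.975,50} = 32.357, χ²_{0.025,50} = 71.420
Rejection region: χ² < 32.357 or χ² > 71.420
Decision: reject H₀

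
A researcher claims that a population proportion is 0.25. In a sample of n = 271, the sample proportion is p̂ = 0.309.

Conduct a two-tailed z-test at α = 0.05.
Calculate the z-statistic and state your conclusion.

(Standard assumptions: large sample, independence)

H₀: p = 0.25, H₁: p ≠ 0.25
Standard error: SE = √(p₀(1-p₀)/n) = √(0.25×0.75/271) = 0.026304
z-statistic: z = (p̂ - p₀)/SE = (0.309 - 0.25)/0.026304 = 2.2430
Critical value: z_0.025 = ±1.960
p-value = 0.0249
Decision: reject H₀ at α = 0.05

Answer: z = 2.2430, reject H₀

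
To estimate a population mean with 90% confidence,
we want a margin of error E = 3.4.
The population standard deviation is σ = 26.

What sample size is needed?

z_0.05 = 1.645
n = (z×σ/E)² = (1.645×26/3.4)²
n = 158.2416
Round up: n = 159

Answer: n = 159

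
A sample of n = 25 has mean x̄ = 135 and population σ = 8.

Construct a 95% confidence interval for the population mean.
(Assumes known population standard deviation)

Answer: (131.8640, 138.1360)

Derivation:
Confidence level: 95%, α = 0.05
z_0.025 = 1.960
SE = σ/√n = 8/√25 = 1.6000
Margin of error = 1.960 × 1.6000 = 3.1360
CI: x̄ ± margin = 135 ± 3.1360
CI: (131.8640, 138.1360)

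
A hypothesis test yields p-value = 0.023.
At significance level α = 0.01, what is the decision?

Answer: fail to reject H₀

Derivation:
Compare p-value to α:
0.023 ≥ 0.01
Decision: fail to reject H₀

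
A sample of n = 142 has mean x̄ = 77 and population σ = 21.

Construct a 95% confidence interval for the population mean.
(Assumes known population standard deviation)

Answer: (73.5459, 80.4541)

Derivation:
Confidence level: 95%, α = 0.05
z_0.025 = 1.960
SE = σ/√n = 21/√142 = 1.7623
Margin of error = 1.960 × 1.7623 = 3.4541
CI: x̄ ± margin = 77 ± 3.4541
CI: (73.5459, 80.4541)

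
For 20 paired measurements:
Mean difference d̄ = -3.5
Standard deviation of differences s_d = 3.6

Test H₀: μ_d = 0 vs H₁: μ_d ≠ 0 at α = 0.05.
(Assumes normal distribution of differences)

df = n - 1 = 19
SE = s_d/√n = 3.6/√20 = 0.8050
t = d̄/SE = -3.5/0.8050 = -4.3478
Critical value: t_{0.025,19} = ±2.093
p-value ≈ 0.0003
Decision: reject H₀

Answer: t = -4.3478, reject H₀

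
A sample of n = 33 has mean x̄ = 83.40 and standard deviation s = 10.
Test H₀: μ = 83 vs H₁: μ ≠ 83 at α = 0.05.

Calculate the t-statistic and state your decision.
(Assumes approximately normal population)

Answer: t = 0.2298, fail to reject H₀

Derivation:
df = n - 1 = 32
SE = s/√n = 10/√33 = 1.7408
t = (x̄ - μ₀)/SE = (83.40 - 83)/1.7408 = 0.2298
Critical value: t_{0.025,32} = ±2.037
p-value ≈ 0.8197
Decision: fail to reject H₀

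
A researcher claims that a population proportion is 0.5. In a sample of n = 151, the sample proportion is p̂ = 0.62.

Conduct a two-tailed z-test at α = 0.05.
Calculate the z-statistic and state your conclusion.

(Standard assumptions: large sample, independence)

H₀: p = 0.5, H₁: p ≠ 0.5
Standard error: SE = √(p₀(1-p₀)/n) = √(0.5×0.5/151) = 0.040689
z-statistic: z = (p̂ - p₀)/SE = (0.62 - 0.5)/0.040689 = 2.9492
Critical value: z_0.025 = ±1.960
p-value = 0.0032
Decision: reject H₀ at α = 0.05

Answer: z = 2.9492, reject H₀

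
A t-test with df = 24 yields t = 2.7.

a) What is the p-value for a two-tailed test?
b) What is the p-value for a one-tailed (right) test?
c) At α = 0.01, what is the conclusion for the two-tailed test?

Using t-distribution with df = 24:
a) Two-tailed: p = 2×P(T > 2.7) = 0.0125
b) One-tailed: p = P(T > 2.7) = 0.0063
c) 0.0125 ≥ 0.01, fail to reject H₀

Answer: a) 0.0125, b) 0.0063, c) fail to reject H₀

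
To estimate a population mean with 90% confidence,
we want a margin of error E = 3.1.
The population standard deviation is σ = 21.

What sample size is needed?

Answer: n = 125

Derivation:
z_0.05 = 1.645
n = (z×σ/E)² = (1.645×21/3.1)²
n = 124.1787
Round up: n = 125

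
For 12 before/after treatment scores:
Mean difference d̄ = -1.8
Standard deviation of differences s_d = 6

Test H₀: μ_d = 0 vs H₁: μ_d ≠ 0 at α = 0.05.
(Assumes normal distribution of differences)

Answer: t = -1.0392, fail to reject H₀

Derivation:
df = n - 1 = 11
SE = s_d/√n = 6/√12 = 1.7321
t = d̄/SE = -1.8/1.7321 = -1.0392
Critical value: t_{0.025,11} = ±2.201
p-value ≈ 0.3210
Decision: fail to reject H₀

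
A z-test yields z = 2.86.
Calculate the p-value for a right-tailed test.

Answer: p-value ≈ 0.0021

Derivation:
For z = 2.86:
p = P(Z > 2.86) = 1 - Φ(2.86) = 0.0021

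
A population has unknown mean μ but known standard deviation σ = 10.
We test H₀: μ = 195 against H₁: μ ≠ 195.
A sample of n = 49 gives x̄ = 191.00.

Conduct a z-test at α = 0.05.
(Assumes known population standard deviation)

Standard error: SE = σ/√n = 10/√49 = 1.4286
z-statistic: z = (x̄ - μ₀)/SE = (191.00 - 195)/1.4286 = -2.7999
Critical value: ±1.960
p-value = 0.0051
Decision: reject H₀

Answer: z = -2.7999, reject H₀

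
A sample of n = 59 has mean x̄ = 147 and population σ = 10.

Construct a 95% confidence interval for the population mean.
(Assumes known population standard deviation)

Answer: (144.4483, 149.5517)

Derivation:
Confidence level: 95%, α = 0.05
z_0.025 = 1.960
SE = σ/√n = 10/√59 = 1.3019
Margin of error = 1.960 × 1.3019 = 2.5517
CI: x̄ ± margin = 147 ± 2.5517
CI: (144.4483, 149.5517)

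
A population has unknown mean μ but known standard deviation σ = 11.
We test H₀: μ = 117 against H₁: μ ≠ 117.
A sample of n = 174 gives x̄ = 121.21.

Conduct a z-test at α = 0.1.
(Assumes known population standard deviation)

Answer: z = 5.0486, reject H₀

Derivation:
Standard error: SE = σ/√n = 11/√174 = 0.8339
z-statistic: z = (x̄ - μ₀)/SE = (121.21 - 117)/0.8339 = 5.0486
Critical value: ±1.645
p-value < 0.0001
Decision: reject H₀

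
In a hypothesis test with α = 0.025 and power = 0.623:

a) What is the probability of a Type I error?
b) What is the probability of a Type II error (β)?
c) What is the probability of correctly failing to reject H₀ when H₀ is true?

a) Type I error probability = α = 0.025
b) Power = P(reject H₀ | H₁ true) = 1 - β = 0.623, so Type II error probability = β = 1 - Power = 0.377
c) P(fail to reject H₀ | H₀ true) = 1 - α = 0.975

Answer: a) 0.025, b) 0.377, c) 0.975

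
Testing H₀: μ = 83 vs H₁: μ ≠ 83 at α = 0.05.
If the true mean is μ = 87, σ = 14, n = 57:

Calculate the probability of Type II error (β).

Answer: β ≈ 0.4218

Derivation:
SE = σ/√n = 14/√57 = 1.8543
Critical values: μ₀ ± z_0.025×SE = 83 ± 1.960×1.8543
Acceptance region: (79.3656, 86.6344)
Under H₁ (μ = 87): z_high = (86.6344 - 87)/1.8543 = -0.1972, z_low = (79.3656 - 87)/1.8543 = -4.1171
β = P(not reject | H₁) = Φ(-0.1972) - Φ(-4.1171) ≈ 0.4218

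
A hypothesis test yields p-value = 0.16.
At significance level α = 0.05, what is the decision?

Compare p-value to α:
0.16 ≥ 0.05
Decision: fail to reject H₀

Answer: fail to reject H₀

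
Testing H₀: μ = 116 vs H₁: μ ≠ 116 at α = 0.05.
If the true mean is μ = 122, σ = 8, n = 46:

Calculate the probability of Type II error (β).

Answer: β ≈ 0.0009

Derivation:
SE = σ/√n = 8/√46 = 1.1795
Critical values: μ₀ ± z_0.025×SE = 116 ± 1.960×1.1795
Acceptance region: (113.6882, 118.3118)
Under H₁ (μ = 122): z_high = (118.3118 - 122)/1.1795 = -3.1269, z_low = (113.6882 - 122)/1.1795 = -7.0469
β = P(not reject | H₁) = Φ(-3.1269) - Φ(-7.0469) ≈ 0.0009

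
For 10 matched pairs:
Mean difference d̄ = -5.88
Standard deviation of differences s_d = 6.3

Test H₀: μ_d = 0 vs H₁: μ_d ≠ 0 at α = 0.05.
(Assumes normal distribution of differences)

df = n - 1 = 9
SE = s_d/√n = 6.3/√10 = 1.9922
t = d̄/SE = -5.88/1.9922 = -2.9515
Critical value: t_{0.025,9} = ±2.262
p-value ≈ 0.0162
Decision: reject H₀

Answer: t = -2.9515, reject H₀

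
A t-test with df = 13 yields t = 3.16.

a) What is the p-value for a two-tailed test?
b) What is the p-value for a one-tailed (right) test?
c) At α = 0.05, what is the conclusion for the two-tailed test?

Using t-distribution with df = 13:
a) Two-tailed: p = 2×P(T > 3.16) = 0.0075
b) One-tailed: p = P(T > 3.16) = 0.0038
c) 0.0075 < 0.05, reject H₀

Answer: a) 0.0075, b) 0.0038, c) reject H₀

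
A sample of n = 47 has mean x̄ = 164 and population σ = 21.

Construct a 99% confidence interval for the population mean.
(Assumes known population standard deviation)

Confidence level: 99%, α = 0.01
z_0.005 = 2.576
SE = σ/√n = 21/√47 = 3.0632
Margin of error = 2.576 × 3.0632 = 7.8908
CI: x̄ ± margin = 164 ± 7.8908
CI: (156.1092, 171.8908)

Answer: (156.1092, 171.8908)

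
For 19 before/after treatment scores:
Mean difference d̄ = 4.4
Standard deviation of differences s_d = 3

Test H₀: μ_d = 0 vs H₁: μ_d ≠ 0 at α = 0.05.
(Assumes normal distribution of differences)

Answer: t = 6.3935, reject H₀

Derivation:
df = n - 1 = 18
SE = s_d/√n = 3/√19 = 0.6882
t = d̄/SE = 4.4/0.6882 = 6.3935
Critical value: t_{0.025,18} = ±2.101
p-value < 0.0001
Decision: reject H₀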